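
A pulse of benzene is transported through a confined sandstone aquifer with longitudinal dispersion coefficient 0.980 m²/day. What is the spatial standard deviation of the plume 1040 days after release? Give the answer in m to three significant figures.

45.1 m

Dispersive spreading gives a Gaussian with σ² = 2Dt; advection only shifts the center.
σ = √(2 × 0.980 × 1040) = 45.1 m.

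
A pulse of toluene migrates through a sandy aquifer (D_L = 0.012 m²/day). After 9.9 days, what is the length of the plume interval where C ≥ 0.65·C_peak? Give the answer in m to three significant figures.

0.905 m

The plume is Gaussian with σ = √(2Dt) = √(2 × 0.012 × 9.9) = 0.4874 m.
C/C_peak = exp(−Δx²/(2σ²)) = 0.65 ⇒ Δx = σ·√(−2 ln 0.65) = 0.4874 × 0.9282 = 0.4524 m.
Width = 2Δx = 0.905 m.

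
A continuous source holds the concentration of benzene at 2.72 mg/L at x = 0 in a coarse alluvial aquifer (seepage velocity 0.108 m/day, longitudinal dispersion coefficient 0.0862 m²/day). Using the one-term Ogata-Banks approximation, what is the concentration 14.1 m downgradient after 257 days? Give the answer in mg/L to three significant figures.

For a continuous step input, C/C₀ ≈ ½·erfc((x−vt)/(2√(Dt))).
vt = 0.108 × 257 = 27.756 m and 2√(Dt) = 2√(0.0862 × 257) = 9.413 m.
Argument (x−vt)/(2√(Dt)) = (14.1 − 27.756)/9.413 = -1.451; ½·erfc(-1.451) = 0.9799.
C = 2.72 × 0.9799 = 2.67 mg/L.

2.67 mg/L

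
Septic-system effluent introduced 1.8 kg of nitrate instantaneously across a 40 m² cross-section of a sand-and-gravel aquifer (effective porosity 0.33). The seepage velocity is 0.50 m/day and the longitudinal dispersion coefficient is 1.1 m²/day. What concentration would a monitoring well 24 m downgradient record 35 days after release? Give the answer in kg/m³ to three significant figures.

0.00471 kg/m³

For an instantaneous plane source, C(x,t) = M/(n_e·A·√(4πDt)) · exp(−(x−vt)²/(4Dt)), with n_e·A the pore (flow) area.
Plume center vt = 0.50 × 35 = 17.5 m, so the well at 24 m is 6.5 m downgradient of the peak.
√(4πDt) = 22.00 m, giving peak height M/(n_e·A·√(4πDt)) = 1.8/(0.33 × 40 × 22.00) = 0.006198 kg/m³.
(x−vt)²/(4Dt) = (6.5)²/(4 × 1.1 × 35) = 0.2744; exp(−0.2744) = 0.7600.
C = 0.006198 × 0.7600 = 0.00471 kg/m³.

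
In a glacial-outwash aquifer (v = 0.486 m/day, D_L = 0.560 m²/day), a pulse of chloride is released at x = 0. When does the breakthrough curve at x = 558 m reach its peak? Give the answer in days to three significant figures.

1150 days

For the 1D instantaneous-source solution, setting ∂C/∂t = 0 at fixed x gives v²t² + 2Dt − x² = 0, so t = (√(D² + v²x²) − D)/v².
√(D² + v²x²) = √(0.560² + 0.486² × 558²) = 271.2; v² = 0.236196.
t = (271.2 − 0.560)/0.236196 = 1150 days (vs. the pure-advection estimate x/v = 1150 d).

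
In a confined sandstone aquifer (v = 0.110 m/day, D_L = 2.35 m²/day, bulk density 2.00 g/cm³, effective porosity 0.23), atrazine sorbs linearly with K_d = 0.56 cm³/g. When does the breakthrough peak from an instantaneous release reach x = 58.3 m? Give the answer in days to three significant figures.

Retardation factor R = 1 + ρ_b·K_d/n = 1 + 2.00 × 0.56/0.23 = 5.870.
Sorption retards both mechanisms: v_R = v/R = 0.01874 m/day, D_R = D/R = 0.4003 m²/day.
Peak time from v_R²t² + 2D_R t − x² = 0: t = (√(D_R² + v_R²x²) − D_R)/v_R².
√(D_R² + v_R²x²) = √(0.4003² + 0.01874² × 58.3²) = 1.164; v_R² = 0.0003512.
t = (1.164 − 0.4003)/0.0003512 = 2170 days.

2170 days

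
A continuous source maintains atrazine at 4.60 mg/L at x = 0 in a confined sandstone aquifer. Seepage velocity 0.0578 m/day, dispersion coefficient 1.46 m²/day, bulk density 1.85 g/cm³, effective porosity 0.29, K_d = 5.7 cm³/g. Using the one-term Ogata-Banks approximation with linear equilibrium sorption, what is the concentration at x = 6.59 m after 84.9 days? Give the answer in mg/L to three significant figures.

0.0280 mg/L

Retardation factor R = 1 + ρ_b·K_d/n = 1 + 1.85 × 5.7/0.29 = 37.36.
Sorption retards both mechanisms: v_R = v/R = 0.001547 m/day, D_R = D/R = 0.03908 m²/day.
v_R·t = 0.001547 × 84.9 = 0.1313403 m; 2√(D_R t) = 3.643 m; argument = (6.59 − 0.1313403)/3.643 = 1.773.
C = C₀ × ½·erfc(1.773) = 4.60 × 0.006081 = 0.0280 mg/L.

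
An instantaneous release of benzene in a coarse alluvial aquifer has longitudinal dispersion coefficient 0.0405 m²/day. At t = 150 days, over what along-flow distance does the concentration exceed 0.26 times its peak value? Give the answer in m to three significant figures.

The plume is Gaussian with σ = √(2Dt) = √(2 × 0.0405 × 150) = 3.486 m.
C/C_peak = exp(−Δx²/(2σ²)) = 0.26 ⇒ Δx = σ·√(−2 ln 0.26) = 3.486 × 1.641 = 5.721 m.
Width = 2Δx = 11.4 m.

11.4 m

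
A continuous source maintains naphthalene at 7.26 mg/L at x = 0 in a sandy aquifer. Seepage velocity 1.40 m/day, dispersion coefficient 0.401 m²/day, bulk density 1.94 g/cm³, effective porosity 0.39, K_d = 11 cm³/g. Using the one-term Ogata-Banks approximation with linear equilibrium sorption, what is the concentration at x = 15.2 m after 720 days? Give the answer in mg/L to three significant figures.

Retardation factor R = 1 + ρ_b·K_d/n = 1 + 1.94 × 11/0.39 = 55.72.
Sorption retards both mechanisms: v_R = v/R = 0.02513 m/day, D_R = D/R = 0.007197 m²/day.
v_R·t = 0.02513 × 720 = 18.0936 m; 2√(D_R t) = 4.553 m; argument = (15.2 − 18.0936)/4.553 = -0.6355.
C = C₀ × ½·erfc(-0.6355) = 7.26 × 0.8156 = 5.92 mg/L.

5.92 mg/L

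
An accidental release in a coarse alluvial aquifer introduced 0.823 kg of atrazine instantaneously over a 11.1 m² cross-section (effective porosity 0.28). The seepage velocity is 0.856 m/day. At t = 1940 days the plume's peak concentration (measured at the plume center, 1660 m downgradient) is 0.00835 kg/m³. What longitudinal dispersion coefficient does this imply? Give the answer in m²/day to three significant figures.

At the plume center C_max = M/(n_e·A·√(4πDt)), so D = M²/(4πt·(n_e·A·C_max)²).
n_e·A·C_max = 0.28 × 11.1 × 0.00835 = 0.02595 kg/m.
D = 0.823²/(4π × 1940 × 0.02595²) = 0.0413 m²/day.

0.0413 m²/day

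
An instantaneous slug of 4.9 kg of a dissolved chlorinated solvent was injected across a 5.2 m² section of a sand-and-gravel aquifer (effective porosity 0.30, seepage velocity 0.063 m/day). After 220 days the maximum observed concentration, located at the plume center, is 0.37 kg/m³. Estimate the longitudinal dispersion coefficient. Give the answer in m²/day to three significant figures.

At the plume center C_max = M/(n_e·A·√(4πDt)), so D = M²/(4πt·(n_e·A·C_max)²).
n_e·A·C_max = 0.30 × 5.2 × 0.37 = 0.5772 kg/m.
D = 4.9²/(4π × 220 × 0.5772²) = 0.0261 m²/day.

0.0261 m²/day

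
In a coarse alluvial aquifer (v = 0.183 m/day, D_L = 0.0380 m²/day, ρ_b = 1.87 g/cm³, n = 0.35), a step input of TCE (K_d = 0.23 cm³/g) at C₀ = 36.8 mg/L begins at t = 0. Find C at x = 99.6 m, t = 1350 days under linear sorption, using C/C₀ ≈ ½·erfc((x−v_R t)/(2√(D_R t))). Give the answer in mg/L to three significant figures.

35.0 mg/L

Retardation factor R = 1 + ρ_b·K_d/n = 1 + 1.87 × 0.23/0.35 = 2.229.
Sorption retards both mechanisms: v_R = v/R = 0.08210 m/day, D_R = D/R = 0.01705 m²/day.
v_R·t = 0.08210 × 1350 = 110.835 m; 2√(D_R t) = 9.595 m; argument = (99.6 − 110.835)/9.595 = -1.171.
C = C₀ × ½·erfc(-1.171) = 36.8 × 0.9511 = 35.0 mg/L.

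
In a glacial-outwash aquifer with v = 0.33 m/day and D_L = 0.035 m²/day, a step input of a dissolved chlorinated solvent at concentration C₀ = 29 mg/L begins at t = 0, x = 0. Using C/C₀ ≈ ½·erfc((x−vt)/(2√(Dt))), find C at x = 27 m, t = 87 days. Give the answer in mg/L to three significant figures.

For a continuous step input, C/C₀ ≈ ½·erfc((x−vt)/(2√(Dt))).
vt = 0.33 × 87 = 28.71 m and 2√(Dt) = 2√(0.035 × 87) = 3.490 m.
Argument (x−vt)/(2√(Dt)) = (27 − 28.71)/3.490 = -0.4900; ½·erfc(-0.4900) = 0.7558.
C = 29 × 0.7558 = 21.9 mg/L.

21.9 mg/L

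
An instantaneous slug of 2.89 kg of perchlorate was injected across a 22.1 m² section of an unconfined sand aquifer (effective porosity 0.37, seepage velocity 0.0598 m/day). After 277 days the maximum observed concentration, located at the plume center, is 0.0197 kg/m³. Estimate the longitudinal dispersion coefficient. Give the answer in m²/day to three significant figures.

At the plume center C_max = M/(n_e·A·√(4πDt)), so D = M²/(4πt·(n_e·A·C_max)²).
n_e·A·C_max = 0.37 × 22.1 × 0.0197 = 0.1611 kg/m.
D = 2.89²/(4π × 277 × 0.1611²) = 0.0925 m²/day.

0.0925 m²/day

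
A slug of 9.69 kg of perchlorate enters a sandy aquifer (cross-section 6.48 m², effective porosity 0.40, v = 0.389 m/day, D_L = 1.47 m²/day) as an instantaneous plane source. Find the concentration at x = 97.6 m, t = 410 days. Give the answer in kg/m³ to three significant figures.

For an instantaneous plane source, C(x,t) = M/(n_e·A·√(4πDt)) · exp(−(x−vt)²/(4Dt)), with n_e·A the pore (flow) area.
Plume center vt = 0.389 × 410 = 159.49 m, so the well at 97.6 m is 61.89 m upgradient of the peak.
√(4πDt) = 87.03 m, giving peak height M/(n_e·A·√(4πDt)) = 9.69/(0.40 × 6.48 × 87.03) = 0.04296 kg/m³.
(x−vt)²/(4Dt) = (-61.89)²/(4 × 1.47 × 410) = 1.589; exp(−1.589) = 0.2041.
C = 0.04296 × 0.2041 = 0.00877 kg/m³.

0.00877 kg/m³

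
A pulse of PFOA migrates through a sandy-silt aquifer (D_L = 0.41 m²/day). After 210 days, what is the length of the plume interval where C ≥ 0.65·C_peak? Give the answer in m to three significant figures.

24.4 m

The plume is Gaussian with σ = √(2Dt) = √(2 × 0.41 × 210) = 13.12 m.
C/C_peak = exp(−Δx²/(2σ²)) = 0.65 ⇒ Δx = σ·√(−2 ln 0.65) = 13.12 × 0.9282 = 12.18 m.
Width = 2Δx = 24.4 m.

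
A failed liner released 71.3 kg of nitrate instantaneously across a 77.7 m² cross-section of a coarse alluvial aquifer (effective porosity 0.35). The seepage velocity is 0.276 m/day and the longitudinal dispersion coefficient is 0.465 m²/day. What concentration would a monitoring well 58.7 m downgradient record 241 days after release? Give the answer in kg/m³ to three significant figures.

For an instantaneous plane source, C(x,t) = M/(n_e·A·√(4πDt)) · exp(−(x−vt)²/(4Dt)), with n_e·A the pore (flow) area.
Plume center vt = 0.276 × 241 = 66.516 m, so the well at 58.7 m is 7.816 m upgradient of the peak.
√(4πDt) = 37.53 m, giving peak height M/(n_e·A·√(4πDt)) = 71.3/(0.35 × 77.7 × 37.53) = 0.06986 kg/m³.
(x−vt)²/(4Dt) = (-7.816)²/(4 × 0.465 × 241) = 0.1363; exp(−0.1363) = 0.8726.
C = 0.06986 × 0.8726 = 0.0610 kg/m³.

0.0610 kg/m³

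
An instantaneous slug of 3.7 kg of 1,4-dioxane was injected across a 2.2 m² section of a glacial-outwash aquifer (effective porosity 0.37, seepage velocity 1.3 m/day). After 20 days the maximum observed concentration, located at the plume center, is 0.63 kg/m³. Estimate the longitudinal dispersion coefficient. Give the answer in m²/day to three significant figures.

At the plume center C_max = M/(n_e·A·√(4πDt)), so D = M²/(4πt·(n_e·A·C_max)²).
n_e·A·C_max = 0.37 × 2.2 × 0.63 = 0.5128 kg/m.
D = 3.7²/(4π × 20 × 0.5128²) = 0.207 m²/day.

0.207 m²/day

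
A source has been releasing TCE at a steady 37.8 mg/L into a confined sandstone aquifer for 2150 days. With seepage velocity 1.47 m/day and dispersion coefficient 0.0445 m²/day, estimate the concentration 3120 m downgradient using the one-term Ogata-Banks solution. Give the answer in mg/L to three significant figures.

37.7 mg/L

For a continuous step input, C/C₀ ≈ ½·erfc((x−vt)/(2√(Dt))).
vt = 1.47 × 2150 = 3160.5 m and 2√(Dt) = 2√(0.0445 × 2150) = 19.56 m.
Argument (x−vt)/(2√(Dt)) = (3120 − 3160.5)/19.56 = -2.071; ½·erfc(-2.071) = 0.9983.
C = 37.8 × 0.9983 = 37.7 mg/L.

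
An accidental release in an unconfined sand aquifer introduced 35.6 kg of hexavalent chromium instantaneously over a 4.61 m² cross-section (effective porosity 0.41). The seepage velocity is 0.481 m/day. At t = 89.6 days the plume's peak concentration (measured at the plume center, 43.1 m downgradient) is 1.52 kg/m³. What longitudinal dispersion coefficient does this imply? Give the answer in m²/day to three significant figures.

At the plume center C_max = M/(n_e·A·√(4πDt)), so D = M²/(4πt·(n_e·A·C_max)²).
n_e·A·C_max = 0.41 × 4.61 × 1.52 = 2.873 kg/m.
D = 35.6²/(4π × 89.6 × 2.873²) = 0.136 m²/day.

0.136 m²/day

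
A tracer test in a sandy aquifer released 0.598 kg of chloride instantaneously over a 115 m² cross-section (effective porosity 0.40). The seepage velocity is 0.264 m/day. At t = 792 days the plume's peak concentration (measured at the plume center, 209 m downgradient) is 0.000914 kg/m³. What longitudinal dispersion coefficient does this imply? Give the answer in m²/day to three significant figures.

0.0203 m²/day

At the plume center C_max = M/(n_e·A·√(4πDt)), so D = M²/(4πt·(n_e·A·C_max)²).
n_e·A·C_max = 0.40 × 115 × 0.000914 = 0.04204 kg/m.
D = 0.598²/(4π × 792 × 0.04204²) = 0.0203 m²/day.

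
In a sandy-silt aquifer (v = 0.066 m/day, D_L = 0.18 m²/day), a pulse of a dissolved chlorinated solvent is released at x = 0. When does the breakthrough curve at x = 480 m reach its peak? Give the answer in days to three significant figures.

For the 1D instantaneous-source solution, setting ∂C/∂t = 0 at fixed x gives v²t² + 2Dt − x² = 0, so t = (√(D² + v²x²) − D)/v².
√(D² + v²x²) = √(0.18² + 0.066² × 480²) = 31.68; v² = 0.004356.
t = (31.68 − 0.18)/0.004356 = 7230 days (vs. the pure-advection estimate x/v = 7270 d).

7230 days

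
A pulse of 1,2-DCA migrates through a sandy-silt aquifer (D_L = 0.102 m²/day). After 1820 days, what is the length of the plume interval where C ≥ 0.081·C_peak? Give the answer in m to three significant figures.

86.4 m

The plume is Gaussian with σ = √(2Dt) = √(2 × 0.102 × 1820) = 19.27 m.
C/C_peak = exp(−Δx²/(2σ²)) = 0.081 ⇒ Δx = σ·√(−2 ln 0.081) = 19.27 × 2.242 = 43.20 m.
Width = 2Δx = 86.4 m.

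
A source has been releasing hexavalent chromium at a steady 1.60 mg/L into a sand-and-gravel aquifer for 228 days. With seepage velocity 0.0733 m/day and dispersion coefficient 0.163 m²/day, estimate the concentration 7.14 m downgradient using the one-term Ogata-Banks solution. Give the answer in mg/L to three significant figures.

1.39 mg/L

For a continuous step input, C/C₀ ≈ ½·erfc((x−vt)/(2√(Dt))).
vt = 0.0733 × 228 = 16.7124 m and 2√(Dt) = 2√(0.163 × 228) = 12.19 m.
Argument (x−vt)/(2√(Dt)) = (7.14 − 16.7124)/12.19 = -0.7853; ½·erfc(-0.7853) = 0.8666.
C = 1.60 × 0.8666 = 1.39 mg/L.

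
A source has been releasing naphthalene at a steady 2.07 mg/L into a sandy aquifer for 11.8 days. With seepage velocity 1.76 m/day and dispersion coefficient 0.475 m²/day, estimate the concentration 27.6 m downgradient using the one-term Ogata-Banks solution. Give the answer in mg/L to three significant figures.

For a continuous step input, C/C₀ ≈ ½·erfc((x−vt)/(2√(Dt))).
vt = 1.76 × 11.8 = 20.768 m and 2√(Dt) = 2√(0.475 × 11.8) = 4.735 m.
Argument (x−vt)/(2√(Dt)) = (27.6 − 20.768)/4.735 = 1.443; ½·erfc(1.443) = 0.02064.
C = 2.07 × 0.02064 = 0.0427 mg/L.

0.0427 mg/L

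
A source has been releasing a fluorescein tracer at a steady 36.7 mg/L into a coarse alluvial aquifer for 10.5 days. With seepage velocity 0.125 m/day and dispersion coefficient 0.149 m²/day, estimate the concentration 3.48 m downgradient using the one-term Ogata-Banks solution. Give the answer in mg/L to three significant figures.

For a continuous step input, C/C₀ ≈ ½·erfc((x−vt)/(2√(Dt))).
vt = 0.125 × 10.5 = 1.3125 m and 2√(Dt) = 2√(0.149 × 10.5) = 2.502 m.
Argument (x−vt)/(2√(Dt)) = (3.48 − 1.3125)/2.502 = 0.8663; ½·erfc(0.8663) = 0.1103.
C = 36.7 × 0.1103 = 4.05 mg/L.

4.05 mg/L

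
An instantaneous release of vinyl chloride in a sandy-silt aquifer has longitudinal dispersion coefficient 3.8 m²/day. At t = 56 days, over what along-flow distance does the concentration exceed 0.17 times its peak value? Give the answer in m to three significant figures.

77.7 m

The plume is Gaussian with σ = √(2Dt) = √(2 × 3.8 × 56) = 20.63 m.
C/C_peak = exp(−Δx²/(2σ²)) = 0.17 ⇒ Δx = σ·√(−2 ln 0.17) = 20.63 × 1.883 = 38.85 m.
Width = 2Δx = 77.7 m.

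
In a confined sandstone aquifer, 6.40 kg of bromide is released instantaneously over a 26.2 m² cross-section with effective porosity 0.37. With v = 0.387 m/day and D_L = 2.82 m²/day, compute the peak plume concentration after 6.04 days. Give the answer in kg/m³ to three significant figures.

The peak of an instantaneous 1D plume sits at x = vt; there the Gaussian factor is 1 and C_max = M/(n_e·A·√(4πDt)), where n_e·A is the pore area the mass is dissolved in.
√(4πDt) = √(4π × 2.82 × 6.04) = 14.63 m, so C_max = 6.40/(0.37 × 26.2 × 14.63) = 0.0451 kg/m³.

0.0451 kg/m³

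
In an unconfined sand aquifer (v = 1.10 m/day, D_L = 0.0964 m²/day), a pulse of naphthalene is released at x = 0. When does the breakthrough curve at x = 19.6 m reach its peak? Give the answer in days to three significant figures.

For the 1D instantaneous-source solution, setting ∂C/∂t = 0 at fixed x gives v²t² + 2Dt − x² = 0, so t = (√(D² + v²x²) − D)/v².
√(D² + v²x²) = √(0.0964² + 1.10² × 19.6²) = 21.56; v² = 1.21.
t = (21.56 − 0.0964)/1.21 = 17.7 days (vs. the pure-advection estimate x/v = 17.8 d).

17.7 days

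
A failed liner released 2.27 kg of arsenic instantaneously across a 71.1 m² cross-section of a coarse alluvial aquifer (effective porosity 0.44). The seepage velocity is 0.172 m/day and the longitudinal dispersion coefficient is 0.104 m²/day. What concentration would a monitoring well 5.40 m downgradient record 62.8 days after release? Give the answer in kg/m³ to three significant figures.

For an instantaneous plane source, C(x,t) = M/(n_e·A·√(4πDt)) · exp(−(x−vt)²/(4Dt)), with n_e·A the pore (flow) area.
Plume center vt = 0.172 × 62.8 = 10.8016 m, so the well at 5.40 m is 5.4016 m upgradient of the peak.
√(4πDt) = 9.059 m, giving peak height M/(n_e·A·√(4πDt)) = 2.27/(0.44 × 71.1 × 9.059) = 0.008010 kg/m³.
(x−vt)²/(4Dt) = (-5.4016)²/(4 × 0.104 × 62.8) = 1.117; exp(−1.117) = 0.3273.
C = 0.008010 × 0.3273 = 0.00262 kg/m³.

0.00262 kg/m³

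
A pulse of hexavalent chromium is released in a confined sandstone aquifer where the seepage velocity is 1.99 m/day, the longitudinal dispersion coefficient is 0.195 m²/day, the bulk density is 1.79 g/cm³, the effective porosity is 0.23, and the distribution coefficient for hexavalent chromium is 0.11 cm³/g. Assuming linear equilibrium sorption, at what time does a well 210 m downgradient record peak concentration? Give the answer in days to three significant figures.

196 days

Retardation factor R = 1 + ρ_b·K_d/n = 1 + 1.79 × 0.11/0.23 = 1.856.
Sorption retards both mechanisms: v_R = v/R = 1.072 m/day, D_R = D/R = 0.1051 m²/day.
Peak time from v_R²t² + 2D_R t − x² = 0: t = (√(D_R² + v_R²x²) − D_R)/v_R².
√(D_R² + v_R²x²) = √(0.1051² + 1.072² × 210²) = 225.1; v_R² = 1.149.
t = (225.1 − 0.1051)/1.149 = 196 days.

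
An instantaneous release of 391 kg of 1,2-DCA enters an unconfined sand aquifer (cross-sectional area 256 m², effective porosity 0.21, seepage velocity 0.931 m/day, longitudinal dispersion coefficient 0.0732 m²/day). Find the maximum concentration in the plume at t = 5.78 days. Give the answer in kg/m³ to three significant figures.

3.15 kg/m³

The peak of an instantaneous 1D plume sits at x = vt; there the Gaussian factor is 1 and C_max = M/(n_e·A·√(4πDt)), where n_e·A is the pore area the mass is dissolved in.
√(4πDt) = √(4π × 0.0732 × 5.78) = 2.306 m, so C_max = 391/(0.21 × 256 × 2.306) = 3.15 kg/m³.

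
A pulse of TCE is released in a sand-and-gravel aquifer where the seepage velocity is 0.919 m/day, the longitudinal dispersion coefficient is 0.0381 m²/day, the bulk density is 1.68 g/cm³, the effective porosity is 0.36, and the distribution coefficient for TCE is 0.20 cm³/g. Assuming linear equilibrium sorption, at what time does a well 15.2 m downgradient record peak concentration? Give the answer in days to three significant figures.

31.9 days

Retardation factor R = 1 + ρ_b·K_d/n = 1 + 1.68 × 0.20/0.36 = 1.933.
Sorption retards both mechanisms: v_R = v/R = 0.4754 m/day, D_R = D/R = 0.01971 m²/day.
Peak time from v_R²t² + 2D_R t − x² = 0: t = (√(D_R² + v_R²x²) − D_R)/v_R².
√(D_R² + v_R²x²) = √(0.01971² + 0.4754² × 15.2²) = 7.226; v_R² = 0.2260.
t = (7.226 − 0.01971)/0.2260 = 31.9 days.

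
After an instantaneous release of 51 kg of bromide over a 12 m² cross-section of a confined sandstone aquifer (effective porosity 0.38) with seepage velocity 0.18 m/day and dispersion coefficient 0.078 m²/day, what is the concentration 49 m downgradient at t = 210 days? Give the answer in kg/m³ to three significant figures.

For an instantaneous plane source, C(x,t) = M/(n_e·A·√(4πDt)) · exp(−(x−vt)²/(4Dt)), with n_e·A the pore (flow) area.
Plume center vt = 0.18 × 210 = 37.8 m, so the well at 49 m is 11.2 m downgradient of the peak.
√(4πDt) = 14.35 m, giving peak height M/(n_e·A·√(4πDt)) = 51/(0.38 × 12 × 14.35) = 0.7794 kg/m³.
(x−vt)²/(4Dt) = (11.2)²/(4 × 0.078 × 210) = 1.915; exp(−1.915) = 0.1473.
C = 0.7794 × 0.1473 = 0.115 kg/m³.

0.115 kg/m³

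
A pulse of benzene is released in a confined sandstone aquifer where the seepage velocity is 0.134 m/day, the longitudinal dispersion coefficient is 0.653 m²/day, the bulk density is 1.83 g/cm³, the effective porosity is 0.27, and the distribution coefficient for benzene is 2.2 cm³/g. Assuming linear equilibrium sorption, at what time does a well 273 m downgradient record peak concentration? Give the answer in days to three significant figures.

31800 days

Retardation factor R = 1 + ρ_b·K_d/n = 1 + 1.83 × 2.2/0.27 = 15.91.
Sorption retards both mechanisms: v_R = v/R = 0.008422 m/day, D_R = D/R = 0.04104 m²/day.
Peak time from v_R²t² + 2D_R t − x² = 0: t = (√(D_R² + v_R²x²) − D_R)/v_R².
√(D_R² + v_R²x²) = √(0.04104² + 0.008422² × 273²) = 2.300; v_R² = 7.093e-05.
t = (2.300 − 0.04104)/7.093e-05 = 31800 days.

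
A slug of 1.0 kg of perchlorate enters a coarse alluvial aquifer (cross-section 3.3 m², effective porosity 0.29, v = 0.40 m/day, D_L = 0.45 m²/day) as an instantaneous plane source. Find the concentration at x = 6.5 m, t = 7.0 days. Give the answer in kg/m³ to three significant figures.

For an instantaneous plane source, C(x,t) = M/(n_e·A·√(4πDt)) · exp(−(x−vt)²/(4Dt)), with n_e·A the pore (flow) area.
Plume center vt = 0.40 × 7.0 = 2.8 m, so the well at 6.5 m is 3.7 m downgradient of the peak.
√(4πDt) = 6.292 m, giving peak height M/(n_e·A·√(4πDt)) = 1.0/(0.29 × 3.3 × 6.292) = 0.1661 kg/m³.
(x−vt)²/(4Dt) = (3.7)²/(4 × 0.45 × 7.0) = 1.087; exp(−1.087) = 0.3372.
C = 0.1661 × 0.3372 = 0.0560 kg/m³.

0.0560 kg/m³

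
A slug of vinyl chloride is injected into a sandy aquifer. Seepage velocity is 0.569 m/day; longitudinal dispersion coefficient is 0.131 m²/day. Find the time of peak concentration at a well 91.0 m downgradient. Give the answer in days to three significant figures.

160 days

For the 1D instantaneous-source solution, setting ∂C/∂t = 0 at fixed x gives v²t² + 2Dt − x² = 0, so t = (√(D² + v²x²) − D)/v².
√(D² + v²x²) = √(0.131² + 0.569² × 91.0²) = 51.78; v² = 0.323761.
t = (51.78 − 0.131)/0.323761 = 160 days (vs. the pure-advection estimate x/v = 160 d).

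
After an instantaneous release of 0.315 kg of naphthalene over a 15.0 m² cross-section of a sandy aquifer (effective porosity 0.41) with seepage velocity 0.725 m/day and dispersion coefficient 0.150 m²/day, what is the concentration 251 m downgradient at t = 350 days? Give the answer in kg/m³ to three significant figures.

0.00192 kg/m³

For an instantaneous plane source, C(x,t) = M/(n_e·A·√(4πDt)) · exp(−(x−vt)²/(4Dt)), with n_e·A the pore (flow) area.
Plume center vt = 0.725 × 350 = 253.75 m, so the well at 251 m is 2.75 m upgradient of the peak.
√(4πDt) = 25.69 m, giving peak height M/(n_e·A·√(4πDt)) = 0.315/(0.41 × 15.0 × 25.69) = 0.001994 kg/m³.
(x−vt)²/(4Dt) = (-2.75)²/(4 × 0.150 × 350) = 0.03601; exp(−0.03601) = 0.9646.
C = 0.001994 × 0.9646 = 0.00192 kg/m³.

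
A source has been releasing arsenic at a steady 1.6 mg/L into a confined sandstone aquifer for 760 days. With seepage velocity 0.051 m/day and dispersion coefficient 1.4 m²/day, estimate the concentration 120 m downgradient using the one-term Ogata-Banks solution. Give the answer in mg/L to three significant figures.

0.0626 mg/L

For a continuous step input, C/C₀ ≈ ½·erfc((x−vt)/(2√(Dt))).
vt = 0.051 × 760 = 38.76 m and 2√(Dt) = 2√(1.4 × 760) = 65.24 m.
Argument (x−vt)/(2√(Dt)) = (120 − 38.76)/65.24 = 1.245; ½·erfc(1.245) = 0.03914.
C = 1.6 × 0.03914 = 0.0626 mg/L.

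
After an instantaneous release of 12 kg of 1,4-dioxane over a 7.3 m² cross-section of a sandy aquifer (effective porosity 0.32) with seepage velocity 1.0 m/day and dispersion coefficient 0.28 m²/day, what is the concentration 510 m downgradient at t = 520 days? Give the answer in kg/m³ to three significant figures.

0.101 kg/m³

For an instantaneous plane source, C(x,t) = M/(n_e·A·√(4πDt)) · exp(−(x−vt)²/(4Dt)), with n_e·A the pore (flow) area.
Plume center vt = 1.0 × 520 = 520 m, so the well at 510 m is 10 m upgradient of the peak.
√(4πDt) = 42.77 m, giving peak height M/(n_e·A·√(4πDt)) = 12/(0.32 × 7.3 × 42.77) = 0.1201 kg/m³.
(x−vt)²/(4Dt) = (-10)²/(4 × 0.28 × 520) = 0.1717; exp(−0.1717) = 0.8422.
C = 0.1201 × 0.8422 = 0.101 kg/m³.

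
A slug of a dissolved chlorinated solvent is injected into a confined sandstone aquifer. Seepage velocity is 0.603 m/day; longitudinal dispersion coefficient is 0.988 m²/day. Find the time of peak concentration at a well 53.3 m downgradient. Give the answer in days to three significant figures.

85.7 days

For the 1D instantaneous-source solution, setting ∂C/∂t = 0 at fixed x gives v²t² + 2Dt − x² = 0, so t = (√(D² + v²x²) − D)/v².
√(D² + v²x²) = √(0.988² + 0.603² × 53.3²) = 32.16; v² = 0.363609.
t = (32.16 − 0.988)/0.363609 = 85.7 days (vs. the pure-advection estimate x/v = 88.4 d).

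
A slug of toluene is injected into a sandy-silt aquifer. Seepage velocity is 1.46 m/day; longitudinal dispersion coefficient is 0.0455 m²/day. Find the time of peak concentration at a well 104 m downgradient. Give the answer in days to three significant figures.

71.2 days

For the 1D instantaneous-source solution, setting ∂C/∂t = 0 at fixed x gives v²t² + 2Dt − x² = 0, so t = (√(D² + v²x²) − D)/v².
√(D² + v²x²) = √(0.0455² + 1.46² × 104²) = 151.8; v² = 2.1316.
t = (151.8 − 0.0455)/2.1316 = 71.2 days (vs. the pure-advection estimate x/v = 71.2 d).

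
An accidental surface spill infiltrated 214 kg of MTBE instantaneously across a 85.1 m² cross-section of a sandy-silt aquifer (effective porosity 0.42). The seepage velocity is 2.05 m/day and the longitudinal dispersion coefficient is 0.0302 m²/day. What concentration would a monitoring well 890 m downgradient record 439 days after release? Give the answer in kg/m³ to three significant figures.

For an instantaneous plane source, C(x,t) = M/(n_e·A·√(4πDt)) · exp(−(x−vt)²/(4Dt)), with n_e·A the pore (flow) area.
Plume center vt = 2.05 × 439 = 899.95 m, so the well at 890 m is 9.95 m upgradient of the peak.
√(4πDt) = 12.91 m, giving peak height M/(n_e·A·√(4πDt)) = 214/(0.42 × 85.1 × 12.91) = 0.4638 kg/m³.
(x−vt)²/(4Dt) = (-9.95)²/(4 × 0.0302 × 439) = 1.867; exp(−1.867) = 0.1546.
C = 0.4638 × 0.1546 = 0.0717 kg/m³.

0.0717 kg/m³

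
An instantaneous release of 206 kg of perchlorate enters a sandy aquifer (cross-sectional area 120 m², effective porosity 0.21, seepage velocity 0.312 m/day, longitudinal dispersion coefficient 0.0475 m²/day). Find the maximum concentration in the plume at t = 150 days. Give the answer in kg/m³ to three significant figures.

The peak of an instantaneous 1D plume sits at x = vt; there the Gaussian factor is 1 and C_max = M/(n_e·A·√(4πDt)), where n_e·A is the pore area the mass is dissolved in.
√(4πDt) = √(4π × 0.0475 × 150) = 9.462 m, so C_max = 206/(0.21 × 120 × 9.462) = 0.864 kg/m³.

0.864 kg/m³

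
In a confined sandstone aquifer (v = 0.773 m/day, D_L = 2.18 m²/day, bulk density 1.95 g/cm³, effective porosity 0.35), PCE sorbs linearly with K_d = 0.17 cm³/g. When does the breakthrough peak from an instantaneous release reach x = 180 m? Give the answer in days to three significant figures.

Retardation factor R = 1 + ρ_b·K_d/n = 1 + 1.95 × 0.17/0.35 = 1.947.
Sorption retards both mechanisms: v_R = v/R = 0.3970 m/day, D_R = D/R = 1.120 m²/day.
Peak time from v_R²t² + 2D_R t − x² = 0: t = (√(D_R² + v_R²x²) − D_R)/v_R².
√(D_R² + v_R²x²) = √(1.120² + 0.3970² × 180²) = 71.47; v_R² = 0.1576.
t = (71.47 − 1.120)/0.1576 = 446 days.

446 days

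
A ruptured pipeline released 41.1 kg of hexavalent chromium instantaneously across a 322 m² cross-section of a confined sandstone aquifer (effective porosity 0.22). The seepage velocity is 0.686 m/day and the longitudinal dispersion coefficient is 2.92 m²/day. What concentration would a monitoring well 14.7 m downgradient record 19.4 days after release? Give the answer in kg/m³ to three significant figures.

For an instantaneous plane source, C(x,t) = M/(n_e·A·√(4πDt)) · exp(−(x−vt)²/(4Dt)), with n_e·A the pore (flow) area.
Plume center vt = 0.686 × 19.4 = 13.3084 m, so the well at 14.7 m is 1.3916 m downgradient of the peak.
√(4πDt) = 26.68 m, giving peak height M/(n_e·A·√(4πDt)) = 41.1/(0.22 × 322 × 26.68) = 0.02175 kg/m³.
(x−vt)²/(4Dt) = (1.3916)²/(4 × 2.92 × 19.4) = 0.008546; exp(−0.008546) = 0.9915.
C = 0.02175 × 0.9915 = 0.0216 kg/m³.

0.0216 kg/m³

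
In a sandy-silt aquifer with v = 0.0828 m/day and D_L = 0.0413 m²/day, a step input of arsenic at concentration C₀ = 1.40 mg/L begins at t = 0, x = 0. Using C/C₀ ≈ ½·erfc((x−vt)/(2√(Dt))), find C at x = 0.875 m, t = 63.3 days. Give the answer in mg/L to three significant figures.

For a continuous step input, C/C₀ ≈ ½·erfc((x−vt)/(2√(Dt))).
vt = 0.0828 × 63.3 = 5.24124 m and 2√(Dt) = 2√(0.0413 × 63.3) = 3.234 m.
Argument (x−vt)/(2√(Dt)) = (0.875 − 5.24124)/3.234 = -1.350; ½·erfc(-1.350) = 0.9719.
C = 1.40 × 0.9719 = 1.36 mg/L.

1.36 mg/L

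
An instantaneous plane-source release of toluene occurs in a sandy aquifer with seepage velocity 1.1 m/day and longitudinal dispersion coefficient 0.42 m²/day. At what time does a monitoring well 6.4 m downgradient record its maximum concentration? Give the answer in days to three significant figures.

5.48 days

For the 1D instantaneous-source solution, setting ∂C/∂t = 0 at fixed x gives v²t² + 2Dt − x² = 0, so t = (√(D² + v²x²) − D)/v².
√(D² + v²x²) = √(0.42² + 1.1² × 6.4²) = 7.053; v² = 1.21.
t = (7.053 − 0.42)/1.21 = 5.48 days (vs. the pure-advection estimate x/v = 5.82 d).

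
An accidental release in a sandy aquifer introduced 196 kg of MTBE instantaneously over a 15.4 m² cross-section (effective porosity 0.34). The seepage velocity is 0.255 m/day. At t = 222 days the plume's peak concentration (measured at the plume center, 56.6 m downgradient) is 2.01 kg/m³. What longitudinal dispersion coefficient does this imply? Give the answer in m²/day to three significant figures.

At the plume center C_max = M/(n_e·A·√(4πDt)), so D = M²/(4πt·(n_e·A·C_max)²).
n_e·A·C_max = 0.34 × 15.4 × 2.01 = 10.52 kg/m.
D = 196²/(4π × 222 × 10.52²) = 0.124 m²/day.

0.124 m²/day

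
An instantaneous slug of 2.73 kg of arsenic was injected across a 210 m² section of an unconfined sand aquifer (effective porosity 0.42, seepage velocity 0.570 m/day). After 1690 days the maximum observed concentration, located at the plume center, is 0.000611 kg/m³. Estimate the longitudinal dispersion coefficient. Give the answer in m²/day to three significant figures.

At the plume center C_max = M/(n_e·A·√(4πDt)), so D = M²/(4πt·(n_e·A·C_max)²).
n_e·A·C_max = 0.42 × 210 × 0.000611 = 0.05389 kg/m.
D = 2.73²/(4π × 1690 × 0.05389²) = 0.121 m²/day.

0.121 m²/day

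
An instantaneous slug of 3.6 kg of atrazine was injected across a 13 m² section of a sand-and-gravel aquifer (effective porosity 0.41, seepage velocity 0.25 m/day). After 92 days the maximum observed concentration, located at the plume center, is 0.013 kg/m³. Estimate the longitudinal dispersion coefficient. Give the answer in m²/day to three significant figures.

2.33 m²/day

At the plume center C_max = M/(n_e·A·√(4πDt)), so D = M²/(4πt·(n_e·A·C_max)²).
n_e·A·C_max = 0.41 × 13 × 0.013 = 0.06929 kg/m.
D = 3.6²/(4π × 92 × 0.06929²) = 2.33 m²/day.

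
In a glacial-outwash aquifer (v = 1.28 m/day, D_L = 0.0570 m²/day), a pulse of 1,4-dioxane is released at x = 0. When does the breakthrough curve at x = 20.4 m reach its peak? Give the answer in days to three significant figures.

15.9 days

For the 1D instantaneous-source solution, setting ∂C/∂t = 0 at fixed x gives v²t² + 2Dt − x² = 0, so t = (√(D² + v²x²) − D)/v².
√(D² + v²x²) = √(0.0570² + 1.28² × 20.4²) = 26.11; v² = 1.6384.
t = (26.11 − 0.0570)/1.6384 = 15.9 days (vs. the pure-advection estimate x/v = 15.9 d).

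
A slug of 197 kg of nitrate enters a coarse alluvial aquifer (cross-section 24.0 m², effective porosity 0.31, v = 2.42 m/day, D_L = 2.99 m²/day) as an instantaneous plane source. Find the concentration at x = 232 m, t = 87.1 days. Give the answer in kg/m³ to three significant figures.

For an instantaneous plane source, C(x,t) = M/(n_e·A·√(4πDt)) · exp(−(x−vt)²/(4Dt)), with n_e·A the pore (flow) area.
Plume center vt = 2.42 × 87.1 = 210.782 m, so the well at 232 m is 21.218 m downgradient of the peak.
√(4πDt) = 57.21 m, giving peak height M/(n_e·A·√(4πDt)) = 197/(0.31 × 24.0 × 57.21) = 0.4628 kg/m³.
(x−vt)²/(4Dt) = (21.218)²/(4 × 2.99 × 87.1) = 0.4322; exp(−0.4322) = 0.6491.
C = 0.4628 × 0.6491 = 0.300 kg/m³.

0.300 kg/m³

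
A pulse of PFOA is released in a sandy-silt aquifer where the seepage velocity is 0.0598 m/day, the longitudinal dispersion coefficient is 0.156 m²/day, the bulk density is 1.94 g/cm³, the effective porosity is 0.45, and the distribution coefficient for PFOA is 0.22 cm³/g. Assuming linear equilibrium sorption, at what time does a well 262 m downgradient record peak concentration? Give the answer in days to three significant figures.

8450 days

Retardation factor R = 1 + ρ_b·K_d/n = 1 + 1.94 × 0.22/0.45 = 1.948.
Sorption retards both mechanisms: v_R = v/R = 0.03070 m/day, D_R = D/R = 0.08008 m²/day.
Peak time from v_R²t² + 2D_R t − x² = 0: t = (√(D_R² + v_R²x²) − D_R)/v_R².
√(D_R² + v_R²x²) = √(0.08008² + 0.03070² × 262²) = 8.044; v_R² = 0.0009425.
t = (8.044 − 0.08008)/0.0009425 = 8450 days.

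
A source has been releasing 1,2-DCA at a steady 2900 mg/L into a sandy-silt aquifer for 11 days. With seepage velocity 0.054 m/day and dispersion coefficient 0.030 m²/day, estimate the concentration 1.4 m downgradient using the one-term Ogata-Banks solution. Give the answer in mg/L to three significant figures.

466 mg/L

For a continuous step input, C/C₀ ≈ ½·erfc((x−vt)/(2√(Dt))).
vt = 0.054 × 11 = 0.594 m and 2√(Dt) = 2√(0.030 × 11) = 1.149 m.
Argument (x−vt)/(2√(Dt)) = (1.4 − 0.594)/1.149 = 0.7015; ½·erfc(0.7015) = 0.1606.
C = 2900 × 0.1606 = 466 mg/L.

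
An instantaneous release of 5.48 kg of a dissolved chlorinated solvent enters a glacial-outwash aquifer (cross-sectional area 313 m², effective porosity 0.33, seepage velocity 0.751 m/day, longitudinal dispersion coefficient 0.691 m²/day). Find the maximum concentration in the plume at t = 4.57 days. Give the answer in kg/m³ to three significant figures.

0.00842 kg/m³

The peak of an instantaneous 1D plume sits at x = vt; there the Gaussian factor is 1 and C_max = M/(n_e·A·√(4πDt)), where n_e·A is the pore area the mass is dissolved in.
√(4πDt) = √(4π × 0.691 × 4.57) = 6.299 m, so C_max = 5.48/(0.33 × 313 × 6.299) = 0.00842 kg/m³.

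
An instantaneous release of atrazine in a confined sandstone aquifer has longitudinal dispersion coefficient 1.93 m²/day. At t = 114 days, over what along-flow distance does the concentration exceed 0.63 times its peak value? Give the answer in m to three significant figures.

40.3 m

The plume is Gaussian with σ = √(2Dt) = √(2 × 1.93 × 114) = 20.98 m.
C/C_peak = exp(−Δx²/(2σ²)) = 0.63 ⇒ Δx = σ·√(−2 ln 0.63) = 20.98 × 0.9613 = 20.17 m.
Width = 2Δx = 40.3 m.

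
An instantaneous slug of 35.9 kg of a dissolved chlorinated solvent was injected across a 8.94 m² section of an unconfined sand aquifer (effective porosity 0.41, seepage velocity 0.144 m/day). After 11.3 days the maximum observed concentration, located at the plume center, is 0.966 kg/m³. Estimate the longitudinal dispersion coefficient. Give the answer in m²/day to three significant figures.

At the plume center C_max = M/(n_e·A·√(4πDt)), so D = M²/(4πt·(n_e·A·C_max)²).
n_e·A·C_max = 0.41 × 8.94 × 0.966 = 3.541 kg/m.
D = 35.9²/(4π × 11.3 × 3.541²) = 0.724 m²/day.

0.724 m²/day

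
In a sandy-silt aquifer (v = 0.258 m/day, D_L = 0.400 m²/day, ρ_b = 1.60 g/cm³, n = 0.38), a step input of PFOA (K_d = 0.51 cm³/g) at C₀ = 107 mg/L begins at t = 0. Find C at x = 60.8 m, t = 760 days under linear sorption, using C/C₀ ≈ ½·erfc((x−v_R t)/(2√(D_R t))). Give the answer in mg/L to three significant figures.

Retardation factor R = 1 + ρ_b·K_d/n = 1 + 1.60 × 0.51/0.38 = 3.147.
Sorption retards both mechanisms: v_R = v/R = 0.08198 m/day, D_R = D/R = 0.1271 m²/day.
v_R·t = 0.08198 × 760 = 62.3048 m; 2√(D_R t) = 19.66 m; argument = (60.8 − 62.3048)/19.66 = -0.07654.
C = C₀ × ½·erfc(-0.07654) = 107 × 0.5431 = 58.1 mg/L.

58.1 mg/L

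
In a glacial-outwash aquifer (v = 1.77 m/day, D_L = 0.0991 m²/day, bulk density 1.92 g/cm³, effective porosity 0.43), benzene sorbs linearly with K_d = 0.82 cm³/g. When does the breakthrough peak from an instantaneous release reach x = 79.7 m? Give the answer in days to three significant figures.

Retardation factor R = 1 + ρ_b·K_d/n = 1 + 1.92 × 0.82/0.43 = 4.661.
Sorption retards both mechanisms: v_R = v/R = 0.3797 m/day, D_R = D/R = 0.02126 m²/day.
Peak time from v_R²t² + 2D_R t − x² = 0: t = (√(D_R² + v_R²x²) − D_R)/v_R².
√(D_R² + v_R²x²) = √(0.02126² + 0.3797² × 79.7²) = 30.26; v_R² = 0.1442.
t = (30.26 − 0.02126)/0.1442 = 210 days.

210 days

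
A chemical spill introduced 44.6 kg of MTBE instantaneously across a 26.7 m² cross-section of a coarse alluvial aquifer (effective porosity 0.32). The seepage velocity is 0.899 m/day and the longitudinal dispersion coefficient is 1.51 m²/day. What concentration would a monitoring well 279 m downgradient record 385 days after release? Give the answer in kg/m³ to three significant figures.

0.00880 kg/m³

For an instantaneous plane source, C(x,t) = M/(n_e·A·√(4πDt)) · exp(−(x−vt)²/(4Dt)), with n_e·A the pore (flow) area.
Plume center vt = 0.899 × 385 = 346.115 m, so the well at 279 m is 67.115 m upgradient of the peak.
√(4πDt) = 85.47 m, giving peak height M/(n_e·A·√(4πDt)) = 44.6/(0.32 × 26.7 × 85.47) = 0.06107 kg/m³.
(x−vt)²/(4Dt) = (-67.115)²/(4 × 1.51 × 385) = 1.937; exp(−1.937) = 0.1441.
C = 0.06107 × 0.1441 = 0.00880 kg/m³.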